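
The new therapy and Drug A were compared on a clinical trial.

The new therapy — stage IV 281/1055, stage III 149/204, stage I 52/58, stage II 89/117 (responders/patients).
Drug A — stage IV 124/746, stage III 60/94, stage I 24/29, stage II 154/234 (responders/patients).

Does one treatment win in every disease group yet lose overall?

Stage IV: the new therapy 281/1055 = 26.6%, Drug A 124/746 = 16.6% → the new therapy
Stage III: the new therapy 149/204 = 73.0%, Drug A 60/94 = 63.8% → the new therapy
Stage I: the new therapy 52/58 = 89.7%, Drug A 24/29 = 82.8% → the new therapy
Stage II: the new therapy 89/117 = 76.1%, Drug A 154/234 = 65.8% → the new therapy
Overall: the new therapy 571/1434 = 39.8%, Drug A 362/1103 = 32.8% → the new therapy
The new therapy wins overall and in every disease group — no reversal.

No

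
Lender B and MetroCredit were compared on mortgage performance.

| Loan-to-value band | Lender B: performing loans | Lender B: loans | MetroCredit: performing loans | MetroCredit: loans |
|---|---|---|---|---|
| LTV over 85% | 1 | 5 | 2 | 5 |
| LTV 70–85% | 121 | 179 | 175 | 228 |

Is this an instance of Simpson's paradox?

LTV over 85%: Lender B 1/5 = 20.0%, MetroCredit 2/5 = 40.0% → MetroCredit
LTV 70–85%: Lender B 121/179 = 67.6%, MetroCredit 175/228 = 76.8% → MetroCredit
Overall: Lender B 122/184 = 66.3%, MetroCredit 177/233 = 76.0% → MetroCredit
MetroCredit wins overall and in every loan-to-value group — no reversal.

No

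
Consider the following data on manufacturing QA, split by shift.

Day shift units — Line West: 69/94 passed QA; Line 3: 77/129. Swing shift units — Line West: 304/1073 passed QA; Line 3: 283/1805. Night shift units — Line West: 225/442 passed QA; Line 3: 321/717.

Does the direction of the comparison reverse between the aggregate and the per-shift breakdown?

Day shift: Line West 69/94 = 73.4%, Line 3 77/129 = 59.7% → Line West
Swing shift: Line West 304/1073 = 28.3%, Line 3 283/1805 = 15.7% → Line West
Night shift: Line West 225/442 = 50.9%, Line 3 321/717 = 44.8% → Line West
Overall: Line West 598/1609 = 37.2%, Line 3 681/2651 = 25.7% → Line West
Line West wins overall and in every shift group — no reversal.

No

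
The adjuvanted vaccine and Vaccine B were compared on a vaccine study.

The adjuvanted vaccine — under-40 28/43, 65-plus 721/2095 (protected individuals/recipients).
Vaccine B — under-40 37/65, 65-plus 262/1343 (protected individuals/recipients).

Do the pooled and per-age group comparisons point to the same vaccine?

Yes

Under-40: the adjuvanted vaccine 28/43 = 65.1%, Vaccine B 37/65 = 56.9% → the adjuvanted vaccine
65-plus: the adjuvanted vaccine 721/2095 = 34.4%, Vaccine B 262/1343 = 19.5% → the adjuvanted vaccine
Overall: the adjuvanted vaccine 749/2138 = 35.0%, Vaccine B 299/1408 = 21.2% → the adjuvanted vaccine
The adjuvanted vaccine wins overall and in every age group — no reversal.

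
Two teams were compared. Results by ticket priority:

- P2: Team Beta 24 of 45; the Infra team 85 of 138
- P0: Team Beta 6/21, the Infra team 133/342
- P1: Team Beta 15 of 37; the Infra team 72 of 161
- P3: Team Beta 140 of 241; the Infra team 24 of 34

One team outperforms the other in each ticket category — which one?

P2: Team Beta 24/45 = 53.3%, the Infra team 85/138 = 61.6% → the Infra team
P0: Team Beta 6/21 = 28.6%, the Infra team 133/342 = 38.9% → the Infra team
P1: Team Beta 15/37 = 40.5%, the Infra team 72/161 = 44.7% → the Infra team
P3: Team Beta 140/241 = 58.1%, the Infra team 24/34 = 70.6% → the Infra team
The Infra team has the higher rate in all 4 groups.

the Infra team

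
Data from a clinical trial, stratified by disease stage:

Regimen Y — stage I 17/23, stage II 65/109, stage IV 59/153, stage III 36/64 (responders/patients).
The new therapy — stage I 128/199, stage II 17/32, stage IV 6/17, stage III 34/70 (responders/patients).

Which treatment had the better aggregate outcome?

Stage I: Regimen Y 17/23 = 73.9%, the new therapy 128/199 = 64.3% → Regimen Y
Stage II: Regimen Y 65/109 = 59.6%, the new therapy 17/32 = 53.1% → Regimen Y
Stage IV: Regimen Y 59/153 = 38.6%, the new therapy 6/17 = 35.3% → Regimen Y
Stage III: Regimen Y 36/64 = 56.2%, the new therapy 34/70 = 48.6% → Regimen Y
Overall: Regimen Y 177/349 = 50.7%, the new therapy 185/318 = 58.2% → the new therapy
(Regimen Y wins every disease group but the new therapy wins overall — Regimen Y's patients skew toward the low-rate stage IV group.)

the new therapy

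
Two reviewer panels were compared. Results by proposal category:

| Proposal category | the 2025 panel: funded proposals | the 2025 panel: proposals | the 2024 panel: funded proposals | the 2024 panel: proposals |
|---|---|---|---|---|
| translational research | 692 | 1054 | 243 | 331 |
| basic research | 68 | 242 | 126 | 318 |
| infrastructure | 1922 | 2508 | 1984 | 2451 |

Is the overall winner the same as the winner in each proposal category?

Yes

Translational research: the 2025 panel 692/1054 = 65.7%, the 2024 panel 243/331 = 73.4% → the 2024 panel
Basic research: the 2025 panel 68/242 = 28.1%, the 2024 panel 126/318 = 39.6% → the 2024 panel
Infrastructure: the 2025 panel 1922/2508 = 76.6%, the 2024 panel 1984/2451 = 80.9% → the 2024 panel
Overall: the 2025 panel 2682/3804 = 70.5%, the 2024 panel 2353/3100 = 75.9% → the 2024 panel
The 2024 panel wins overall and in every proposal group — no reversal.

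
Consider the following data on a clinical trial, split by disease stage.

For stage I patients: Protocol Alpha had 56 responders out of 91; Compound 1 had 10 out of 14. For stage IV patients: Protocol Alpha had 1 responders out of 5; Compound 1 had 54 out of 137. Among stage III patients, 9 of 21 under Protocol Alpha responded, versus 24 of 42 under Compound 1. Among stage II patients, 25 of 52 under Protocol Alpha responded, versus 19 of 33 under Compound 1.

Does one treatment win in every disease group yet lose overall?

Stage I: Protocol Alpha 56/91 = 61.5%, Compound 1 10/14 = 71.4% → Compound 1
Stage IV: Protocol Alpha 1/5 = 20.0%, Compound 1 54/137 = 39.4% → Compound 1
Stage III: Protocol Alpha 9/21 = 42.9%, Compound 1 24/42 = 57.1% → Compound 1
Stage II: Protocol Alpha 25/52 = 48.1%, Compound 1 19/33 = 57.6% → Compound 1
Overall: Protocol Alpha 91/169 = 53.8%, Compound 1 107/226 = 47.3% → Protocol Alpha
Compound 1 wins each disease group but Protocol Alpha wins overall — the comparison reverses. Compound 1's patients skew toward stage IV, which has a lower base rate.

Yes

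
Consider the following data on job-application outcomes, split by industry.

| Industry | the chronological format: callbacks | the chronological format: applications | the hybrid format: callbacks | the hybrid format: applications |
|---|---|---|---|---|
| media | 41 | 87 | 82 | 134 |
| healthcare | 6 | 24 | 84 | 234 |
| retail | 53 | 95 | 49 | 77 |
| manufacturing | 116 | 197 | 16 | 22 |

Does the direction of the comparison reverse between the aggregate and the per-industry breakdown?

Yes

Media: the chronological format 41/87 = 47.1%, the hybrid format 82/134 = 61.2% → the hybrid format
Healthcare: the chronological format 6/24 = 25.0%, the hybrid format 84/234 = 35.9% → the hybrid format
Retail: the chronological format 53/95 = 55.8%, the hybrid format 49/77 = 63.6% → the hybrid format
Manufacturing: the chronological format 116/197 = 58.9%, the hybrid format 16/22 = 72.7% → the hybrid format
Overall: the chronological format 216/403 = 53.6%, the hybrid format 231/467 = 49.5% → the chronological format
The hybrid format wins each industry group but the chronological format wins overall — the comparison reverses. The hybrid format's applications skew toward healthcare, which has a lower base rate.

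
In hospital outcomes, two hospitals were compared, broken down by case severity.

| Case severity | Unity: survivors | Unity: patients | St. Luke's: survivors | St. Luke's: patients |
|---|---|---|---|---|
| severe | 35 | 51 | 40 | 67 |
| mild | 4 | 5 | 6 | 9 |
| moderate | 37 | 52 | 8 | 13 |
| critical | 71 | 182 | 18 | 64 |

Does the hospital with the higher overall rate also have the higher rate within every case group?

Yes

Severe: Unity 35/51 = 68.6%, St. Luke's 40/67 = 59.7% → Unity
Mild: Unity 4/5 = 80.0%, St. Luke's 6/9 = 66.7% → Unity
Moderate: Unity 37/52 = 71.2%, St. Luke's 8/13 = 61.5% → Unity
Critical: Unity 71/182 = 39.0%, St. Luke's 18/64 = 28.1% → Unity
Overall: Unity 147/290 = 50.7%, St. Luke's 72/153 = 47.1% → Unity
Unity wins overall and in every case group — no reversal.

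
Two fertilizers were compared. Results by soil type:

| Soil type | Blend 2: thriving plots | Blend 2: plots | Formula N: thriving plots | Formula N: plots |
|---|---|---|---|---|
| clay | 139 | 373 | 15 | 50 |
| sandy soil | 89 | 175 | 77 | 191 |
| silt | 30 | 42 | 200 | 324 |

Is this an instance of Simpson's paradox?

Yes

Clay: Blend 2 139/373 = 37.3%, Formula N 15/50 = 30.0% → Blend 2
Sandy soil: Blend 2 89/175 = 50.9%, Formula N 77/191 = 40.3% → Blend 2
Silt: Blend 2 30/42 = 71.4%, Formula N 200/324 = 61.7% → Blend 2
Overall: Blend 2 258/590 = 43.7%, Formula N 292/565 = 51.7% → Formula N
Blend 2 wins each soil group but Formula N wins overall — the comparison reverses. Blend 2's plots skew toward clay, which has a lower base rate.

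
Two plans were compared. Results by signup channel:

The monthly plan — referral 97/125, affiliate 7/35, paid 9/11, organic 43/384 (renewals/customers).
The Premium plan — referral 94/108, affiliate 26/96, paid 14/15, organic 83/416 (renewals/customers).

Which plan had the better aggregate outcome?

the Premium plan

Referral: the monthly plan 97/125 = 77.6%, the Premium plan 94/108 = 87.0% → the Premium plan
Affiliate: the monthly plan 7/35 = 20.0%, the Premium plan 26/96 = 27.1% → the Premium plan
Paid: the monthly plan 9/11 = 81.8%, the Premium plan 14/15 = 93.3% → the Premium plan
Organic: the monthly plan 43/384 = 11.2%, the Premium plan 83/416 = 20.0% → the Premium plan
Overall: the monthly plan 156/555 = 28.1%, the Premium plan 217/635 = 34.2% → the Premium plan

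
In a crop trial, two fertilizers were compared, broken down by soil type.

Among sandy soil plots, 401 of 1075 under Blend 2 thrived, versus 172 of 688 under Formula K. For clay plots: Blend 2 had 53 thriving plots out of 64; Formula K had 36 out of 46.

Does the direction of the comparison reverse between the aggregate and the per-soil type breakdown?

No

Sandy soil: Blend 2 401/1075 = 37.3%, Formula K 172/688 = 25.0% → Blend 2
Clay: Blend 2 53/64 = 82.8%, Formula K 36/46 = 78.3% → Blend 2
Overall: Blend 2 454/1139 = 39.9%, Formula K 208/734 = 28.3% → Blend 2
Blend 2 wins overall and in every soil group — no reversal.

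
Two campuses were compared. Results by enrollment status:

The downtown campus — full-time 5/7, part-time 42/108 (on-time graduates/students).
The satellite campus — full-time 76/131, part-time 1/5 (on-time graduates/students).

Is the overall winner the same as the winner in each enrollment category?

Full-time: the downtown campus 5/7 = 71.4%, the satellite campus 76/131 = 58.0% → the downtown campus
Part-time: the downtown campus 42/108 = 38.9%, the satellite campus 1/5 = 20.0% → the downtown campus
Overall: the downtown campus 47/115 = 40.9%, the satellite campus 77/136 = 56.6% → the satellite campus
The downtown campus wins each enrollment group but the satellite campus wins overall — the comparison reverses. The downtown campus's students skew toward part-time, which has a lower base rate.

No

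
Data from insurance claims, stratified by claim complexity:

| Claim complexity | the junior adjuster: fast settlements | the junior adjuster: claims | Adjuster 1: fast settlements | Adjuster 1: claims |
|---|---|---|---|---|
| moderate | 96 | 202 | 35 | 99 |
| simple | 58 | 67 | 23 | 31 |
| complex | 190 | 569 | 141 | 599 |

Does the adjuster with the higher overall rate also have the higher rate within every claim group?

Yes

Moderate: the junior adjuster 96/202 = 47.5%, Adjuster 1 35/99 = 35.4% → the junior adjuster
Simple: the junior adjuster 58/67 = 86.6%, Adjuster 1 23/31 = 74.2% → the junior adjuster
Complex: the junior adjuster 190/569 = 33.4%, Adjuster 1 141/599 = 23.5% → the junior adjuster
Overall: the junior adjuster 344/838 = 41.1%, Adjuster 1 199/729 = 27.3% → the junior adjuster
The junior adjuster wins overall and in every claim group — no reversal.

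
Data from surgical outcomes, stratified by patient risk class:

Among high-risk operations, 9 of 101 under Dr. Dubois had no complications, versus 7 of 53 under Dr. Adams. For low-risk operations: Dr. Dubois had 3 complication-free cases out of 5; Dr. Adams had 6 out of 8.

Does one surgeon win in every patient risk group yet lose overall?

No

High-risk: Dr. Dubois 9/101 = 8.9%, Dr. Adams 7/53 = 13.2% → Dr. Adams
Low-risk: Dr. Dubois 3/5 = 60.0%, Dr. Adams 6/8 = 75.0% → Dr. Adams
Overall: Dr. Dubois 12/106 = 11.3%, Dr. Adams 13/61 = 21.3% → Dr. Adams
Dr. Adams wins overall and in every patient risk group — no reversal.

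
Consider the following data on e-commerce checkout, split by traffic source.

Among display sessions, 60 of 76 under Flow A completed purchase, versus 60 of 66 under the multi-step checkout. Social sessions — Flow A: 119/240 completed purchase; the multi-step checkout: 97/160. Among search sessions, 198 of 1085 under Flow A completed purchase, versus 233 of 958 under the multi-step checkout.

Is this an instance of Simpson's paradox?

No

Display: Flow A 60/76 = 78.9%, the multi-step checkout 60/66 = 90.9% → the multi-step checkout
Social: Flow A 119/240 = 49.6%, the multi-step checkout 97/160 = 60.6% → the multi-step checkout
Search: Flow A 198/1085 = 18.2%, the multi-step checkout 233/958 = 24.3% → the multi-step checkout
Overall: Flow A 377/1401 = 26.9%, the multi-step checkout 390/1184 = 32.9% → the multi-step checkout
The multi-step checkout wins overall and in every traffic group — no reversal.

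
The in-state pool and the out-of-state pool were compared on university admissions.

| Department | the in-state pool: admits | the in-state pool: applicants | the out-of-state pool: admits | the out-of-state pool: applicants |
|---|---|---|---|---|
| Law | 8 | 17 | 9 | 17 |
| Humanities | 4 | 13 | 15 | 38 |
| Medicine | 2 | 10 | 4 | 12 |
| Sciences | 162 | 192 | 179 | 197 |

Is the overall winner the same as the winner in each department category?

Yes

Law: the in-state pool 8/17 = 47.1%, the out-of-state pool 9/17 = 52.9% → the out-of-state pool
Humanities: the in-state pool 4/13 = 30.8%, the out-of-state pool 15/38 = 39.5% → the out-of-state pool
Medicine: the in-state pool 2/10 = 20.0%, the out-of-state pool 4/12 = 33.3% → the out-of-state pool
Sciences: the in-state pool 162/192 = 84.4%, the out-of-state pool 179/197 = 90.9% → the out-of-state pool
Overall: the in-state pool 176/232 = 75.9%, the out-of-state pool 207/264 = 78.4% → the out-of-state pool
The out-of-state pool wins overall and in every department group — no reversal.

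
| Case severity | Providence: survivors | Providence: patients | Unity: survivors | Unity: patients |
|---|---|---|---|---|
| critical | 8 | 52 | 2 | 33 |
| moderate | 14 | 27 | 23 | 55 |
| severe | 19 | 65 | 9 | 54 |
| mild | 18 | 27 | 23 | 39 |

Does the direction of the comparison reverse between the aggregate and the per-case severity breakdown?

No

Critical: Providence 8/52 = 15.4%, Unity 2/33 = 6.1% → Providence
Moderate: Providence 14/27 = 51.9%, Unity 23/55 = 41.8% → Providence
Severe: Providence 19/65 = 29.2%, Unity 9/54 = 16.7% → Providence
Mild: Providence 18/27 = 66.7%, Unity 23/39 = 59.0% → Providence
Overall: Providence 59/171 = 34.5%, Unity 57/181 = 31.5% → Providence
Providence wins overall and in every case group — no reversal.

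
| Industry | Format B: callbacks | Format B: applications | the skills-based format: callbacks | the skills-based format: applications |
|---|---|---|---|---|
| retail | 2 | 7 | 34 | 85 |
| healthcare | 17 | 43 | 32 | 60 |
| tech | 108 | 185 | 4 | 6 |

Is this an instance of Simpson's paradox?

Retail: Format B 2/7 = 28.6%, the skills-based format 34/85 = 40.0% → the skills-based format
Healthcare: Format B 17/43 = 39.5%, the skills-based format 32/60 = 53.3% → the skills-based format
Tech: Format B 108/185 = 58.4%, the skills-based format 4/6 = 66.7% → the skills-based format
Overall: Format B 127/235 = 54.0%, the skills-based format 70/151 = 46.4% → Format B
The skills-based format wins each industry group but Format B wins overall — the comparison reverses. The skills-based format's applications skew toward retail, which has a lower base rate.

Yes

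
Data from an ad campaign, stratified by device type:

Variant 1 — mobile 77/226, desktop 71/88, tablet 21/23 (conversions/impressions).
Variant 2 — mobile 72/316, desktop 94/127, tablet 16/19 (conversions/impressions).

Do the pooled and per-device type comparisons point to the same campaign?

Mobile: Variant 1 77/226 = 34.1%, Variant 2 72/316 = 22.8% → Variant 1
Desktop: Variant 1 71/88 = 80.7%, Variant 2 94/127 = 74.0% → Variant 1
Tablet: Variant 1 21/23 = 91.3%, Variant 2 16/19 = 84.2% → Variant 1
Overall: Variant 1 169/337 = 50.1%, Variant 2 182/462 = 39.4% → Variant 1
Variant 1 wins overall and in every device group — no reversal.

Yes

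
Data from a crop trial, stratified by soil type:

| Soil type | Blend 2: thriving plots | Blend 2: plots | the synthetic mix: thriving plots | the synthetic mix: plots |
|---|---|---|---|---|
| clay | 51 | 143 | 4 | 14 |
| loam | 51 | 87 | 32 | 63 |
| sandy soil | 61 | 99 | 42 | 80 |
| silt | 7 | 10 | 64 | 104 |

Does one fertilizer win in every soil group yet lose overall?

Clay: Blend 2 51/143 = 35.7%, the synthetic mix 4/14 = 28.6% → Blend 2
Loam: Blend 2 51/87 = 58.6%, the synthetic mix 32/63 = 50.8% → Blend 2
Sandy soil: Blend 2 61/99 = 61.6%, the synthetic mix 42/80 = 52.5% → Blend 2
Silt: Blend 2 7/10 = 70.0%, the synthetic mix 64/104 = 61.5% → Blend 2
Overall: Blend 2 170/339 = 50.1%, the synthetic mix 142/261 = 54.4% → the synthetic mix
Blend 2 wins each soil group but the synthetic mix wins overall — the comparison reverses. Blend 2's plots skew toward clay, which has a lower base rate.

Yes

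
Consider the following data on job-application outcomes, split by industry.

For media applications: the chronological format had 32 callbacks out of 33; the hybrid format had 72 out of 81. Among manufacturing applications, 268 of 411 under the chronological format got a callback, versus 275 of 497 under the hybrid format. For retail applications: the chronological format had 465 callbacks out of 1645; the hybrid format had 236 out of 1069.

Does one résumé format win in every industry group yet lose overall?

Media: the chronological format 32/33 = 97.0%, the hybrid format 72/81 = 88.9% → the chronological format
Manufacturing: the chronological format 268/411 = 65.2%, the hybrid format 275/497 = 55.3% → the chronological format
Retail: the chronological format 465/1645 = 28.3%, the hybrid format 236/1069 = 22.1% → the chronological format
Overall: the chronological format 765/2089 = 36.6%, the hybrid format 583/1647 = 35.4% → the chronological format
The chronological format wins overall and in every industry group — no reversal.

No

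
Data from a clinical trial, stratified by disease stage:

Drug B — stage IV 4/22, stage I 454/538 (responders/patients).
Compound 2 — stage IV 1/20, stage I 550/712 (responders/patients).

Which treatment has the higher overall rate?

Drug B

Stage IV: Drug B 4/22 = 18.2%, Compound 2 1/20 = 5.0% → Drug B
Stage I: Drug B 454/538 = 84.4%, Compound 2 550/712 = 77.2% → Drug B
Overall: Drug B 458/560 = 81.8%, Compound 2 551/732 = 75.3% → Drug B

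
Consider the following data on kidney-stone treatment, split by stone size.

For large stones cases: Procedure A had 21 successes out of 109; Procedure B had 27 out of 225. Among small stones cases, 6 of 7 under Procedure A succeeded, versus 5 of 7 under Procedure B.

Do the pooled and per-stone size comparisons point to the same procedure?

Large stones: Procedure A 21/109 = 19.3%, Procedure B 27/225 = 12.0% → Procedure A
Small stones: Procedure A 6/7 = 85.7%, Procedure B 5/7 = 71.4% → Procedure A
Overall: Procedure A 27/116 = 23.3%, Procedure B 32/232 = 13.8% → Procedure A
Procedure A wins overall and in every stone group — no reversal.

Yes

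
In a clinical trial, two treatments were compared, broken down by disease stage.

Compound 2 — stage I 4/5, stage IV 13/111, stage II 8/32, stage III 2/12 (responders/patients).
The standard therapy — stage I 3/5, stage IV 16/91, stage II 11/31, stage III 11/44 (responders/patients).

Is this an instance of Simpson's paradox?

No

Stage I: Compound 2 4/5 = 80.0%, the standard therapy 3/5 = 60.0% → Compound 2
Stage IV: Compound 2 13/111 = 11.7%, the standard therapy 16/91 = 17.6% → the standard therapy
Stage II: Compound 2 8/32 = 25.0%, the standard therapy 11/31 = 35.5% → the standard therapy
Stage III: Compound 2 2/12 = 16.7%, the standard therapy 11/44 = 25.0% → the standard therapy
Overall: Compound 2 27/160 = 16.9%, the standard therapy 41/171 = 24.0% → the standard therapy
Neither sweeps: Compound 2 wins 1 of 4 groups, the standard therapy wins 3. The standard therapy wins overall but not every group — no Simpson reversal.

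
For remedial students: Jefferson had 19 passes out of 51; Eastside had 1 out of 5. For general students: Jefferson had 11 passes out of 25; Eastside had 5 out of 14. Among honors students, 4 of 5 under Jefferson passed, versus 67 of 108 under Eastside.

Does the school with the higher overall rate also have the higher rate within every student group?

No

Remedial: Jefferson 19/51 = 37.3%, Eastside 1/5 = 20.0% → Jefferson
General: Jefferson 11/25 = 44.0%, Eastside 5/14 = 35.7% → Jefferson
Honors: Jefferson 4/5 = 80.0%, Eastside 67/108 = 62.0% → Jefferson
Overall: Jefferson 34/81 = 42.0%, Eastside 73/127 = 57.5% → Eastside
Jefferson wins each student group but Eastside wins overall — the comparison reverses. Jefferson's students skew toward remedial, which has a lower base rate.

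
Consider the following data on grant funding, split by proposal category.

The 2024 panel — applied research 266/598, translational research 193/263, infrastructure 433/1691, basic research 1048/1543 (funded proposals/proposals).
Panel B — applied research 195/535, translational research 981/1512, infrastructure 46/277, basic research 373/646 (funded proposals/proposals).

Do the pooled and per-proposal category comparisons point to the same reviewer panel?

Applied research: the 2024 panel 266/598 = 44.5%, Panel B 195/535 = 36.4% → the 2024 panel
Translational research: the 2024 panel 193/263 = 73.4%, Panel B 981/1512 = 64.9% → the 2024 panel
Infrastructure: the 2024 panel 433/1691 = 25.6%, Panel B 46/277 = 16.6% → the 2024 panel
Basic research: the 2024 panel 1048/1543 = 67.9%, Panel B 373/646 = 57.7% → the 2024 panel
Overall: the 2024 panel 1940/4095 = 47.4%, Panel B 1595/2970 = 53.7% → Panel B
The 2024 panel wins each proposal group but Panel B wins overall — the comparison reverses. The 2024 panel's proposals skew toward infrastructure, which has a lower base rate.

No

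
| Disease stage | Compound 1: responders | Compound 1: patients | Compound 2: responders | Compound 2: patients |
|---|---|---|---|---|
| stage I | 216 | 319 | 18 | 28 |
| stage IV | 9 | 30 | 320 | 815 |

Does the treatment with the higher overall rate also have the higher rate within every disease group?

Stage I: Compound 1 216/319 = 67.7%, Compound 2 18/28 = 64.3% → Compound 1
Stage IV: Compound 1 9/30 = 30.0%, Compound 2 320/815 = 39.3% → Compound 2
Overall: Compound 1 225/349 = 64.5%, Compound 2 338/843 = 40.1% → Compound 1
Neither sweeps: Compound 1 wins 1 of 2 groups, Compound 2 wins 1. Compound 1 wins overall but not every group — no Simpson reversal.

No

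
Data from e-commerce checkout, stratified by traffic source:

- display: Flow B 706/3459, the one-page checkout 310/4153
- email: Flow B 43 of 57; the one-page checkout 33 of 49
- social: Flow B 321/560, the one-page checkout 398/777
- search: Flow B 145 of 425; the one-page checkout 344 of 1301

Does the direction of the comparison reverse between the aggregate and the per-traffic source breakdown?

Display: Flow B 706/3459 = 20.4%, the one-page checkout 310/4153 = 7.5% → Flow B
Email: Flow B 43/57 = 75.4%, the one-page checkout 33/49 = 67.3% → Flow B
Social: Flow B 321/560 = 57.3%, the one-page checkout 398/777 = 51.2% → Flow B
Search: Flow B 145/425 = 34.1%, the one-page checkout 344/1301 = 26.4% → Flow B
Overall: Flow B 1215/4501 = 27.0%, the one-page checkout 1085/6280 = 17.3% → Flow B
Flow B wins overall and in every traffic group — no reversal.

No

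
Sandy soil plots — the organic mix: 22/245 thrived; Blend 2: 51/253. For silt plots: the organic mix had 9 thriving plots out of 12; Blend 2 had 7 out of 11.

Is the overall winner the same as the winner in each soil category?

No

Sandy soil: the organic mix 22/245 = 9.0%, Blend 2 51/253 = 20.2% → Blend 2
Silt: the organic mix 9/12 = 75.0%, Blend 2 7/11 = 63.6% → the organic mix
Overall: the organic mix 31/257 = 12.1%, Blend 2 58/264 = 22.0% → Blend 2
Neither sweeps: the organic mix wins 1 of 2 groups, Blend 2 wins 1. Blend 2 wins overall but not every group — no Simpson reversal.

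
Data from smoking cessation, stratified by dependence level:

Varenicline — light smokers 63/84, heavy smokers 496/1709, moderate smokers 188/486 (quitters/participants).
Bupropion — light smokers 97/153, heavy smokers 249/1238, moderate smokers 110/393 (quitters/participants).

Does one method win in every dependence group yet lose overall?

Light smokers: varenicline 63/84 = 75.0%, bupropion 97/153 = 63.4% → varenicline
Heavy smokers: varenicline 496/1709 = 29.0%, bupropion 249/1238 = 20.1% → varenicline
Moderate smokers: varenicline 188/486 = 38.7%, bupropion 110/393 = 28.0% → varenicline
Overall: varenicline 747/2279 = 32.8%, bupropion 456/1784 = 25.6% → varenicline
Varenicline wins overall and in every dependence group — no reversal.

No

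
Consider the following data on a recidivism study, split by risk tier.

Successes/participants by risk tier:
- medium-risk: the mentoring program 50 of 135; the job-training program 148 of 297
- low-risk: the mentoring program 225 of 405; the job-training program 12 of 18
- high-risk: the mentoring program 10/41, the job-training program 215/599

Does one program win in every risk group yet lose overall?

Yes

Medium-risk: the mentoring program 50/135 = 37.0%, the job-training program 148/297 = 49.8% → the job-training program
Low-risk: the mentoring program 225/405 = 55.6%, the job-training program 12/18 = 66.7% → the job-training program
High-risk: the mentoring program 10/41 = 24.4%, the job-training program 215/599 = 35.9% → the job-training program
Overall: the mentoring program 285/581 = 49.1%, the job-training program 375/914 = 41.0% → the mentoring program
The job-training program wins each risk group but the mentoring program wins overall — the comparison reverses. The job-training program's participants skew toward high-risk, which has a lower base rate.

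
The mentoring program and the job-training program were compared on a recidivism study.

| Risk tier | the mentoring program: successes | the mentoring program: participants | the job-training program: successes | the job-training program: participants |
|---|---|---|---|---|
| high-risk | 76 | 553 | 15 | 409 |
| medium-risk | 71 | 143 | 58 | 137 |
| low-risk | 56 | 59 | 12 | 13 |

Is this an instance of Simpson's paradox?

High-risk: the mentoring program 76/553 = 13.7%, the job-training program 15/409 = 3.7% → the mentoring program
Medium-risk: the mentoring program 71/143 = 49.7%, the job-training program 58/137 = 42.3% → the mentoring program
Low-risk: the mentoring program 56/59 = 94.9%, the job-training program 12/13 = 92.3% → the mentoring program
Overall: the mentoring program 203/755 = 26.9%, the job-training program 85/559 = 15.2% → the mentoring program
The mentoring program wins overall and in every risk group — no reversal.

No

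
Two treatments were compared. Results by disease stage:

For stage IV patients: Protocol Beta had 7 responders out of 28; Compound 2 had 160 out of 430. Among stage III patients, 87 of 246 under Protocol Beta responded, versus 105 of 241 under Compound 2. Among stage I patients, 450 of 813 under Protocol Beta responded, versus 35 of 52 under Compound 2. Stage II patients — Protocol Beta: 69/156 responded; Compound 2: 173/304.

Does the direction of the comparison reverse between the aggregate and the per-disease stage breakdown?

Yes

Stage IV: Protocol Beta 7/28 = 25.0%, Compound 2 160/430 = 37.2% → Compound 2
Stage III: Protocol Beta 87/246 = 35.4%, Compound 2 105/241 = 43.6% → Compound 2
Stage I: Protocol Beta 450/813 = 55.4%, Compound 2 35/52 = 67.3% → Compound 2
Stage II: Protocol Beta 69/156 = 44.2%, Compound 2 173/304 = 56.9% → Compound 2
Overall: Protocol Beta 613/1243 = 49.3%, Compound 2 473/1027 = 46.1% → Protocol Beta
Compound 2 wins each disease group but Protocol Beta wins overall — the comparison reverses. Compound 2's patients skew toward stage IV, which has a lower base rate.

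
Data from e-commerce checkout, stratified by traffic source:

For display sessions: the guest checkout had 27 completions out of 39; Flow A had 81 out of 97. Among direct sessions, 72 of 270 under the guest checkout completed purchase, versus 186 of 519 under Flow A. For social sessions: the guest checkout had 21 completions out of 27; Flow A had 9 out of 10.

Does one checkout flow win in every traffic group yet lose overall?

Display: the guest checkout 27/39 = 69.2%, Flow A 81/97 = 83.5% → Flow A
Direct: the guest checkout 72/270 = 26.7%, Flow A 186/519 = 35.8% → Flow A
Social: the guest checkout 21/27 = 77.8%, Flow A 9/10 = 90.0% → Flow A
Overall: the guest checkout 120/336 = 35.7%, Flow A 276/626 = 44.1% → Flow A
Flow A wins overall and in every traffic group — no reversal.

No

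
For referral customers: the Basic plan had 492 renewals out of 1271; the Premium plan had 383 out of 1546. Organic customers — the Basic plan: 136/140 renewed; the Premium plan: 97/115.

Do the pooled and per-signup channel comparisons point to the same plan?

Yes

Referral: the Basic plan 492/1271 = 38.7%, the Premium plan 383/1546 = 24.8% → the Basic plan
Organic: the Basic plan 136/140 = 97.1%, the Premium plan 97/115 = 84.3% → the Basic plan
Overall: the Basic plan 628/1411 = 44.5%, the Premium plan 480/1661 = 28.9% → the Basic plan
The Basic plan wins overall and in every signup group — no reversal.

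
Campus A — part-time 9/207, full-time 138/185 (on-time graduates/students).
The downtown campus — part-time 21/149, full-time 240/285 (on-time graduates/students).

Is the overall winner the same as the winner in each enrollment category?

Yes

Part-time: Campus A 9/207 = 4.3%, the downtown campus 21/149 = 14.1% → the downtown campus
Full-time: Campus A 138/185 = 74.6%, the downtown campus 240/285 = 84.2% → the downtown campus
Overall: Campus A 147/392 = 37.5%, the downtown campus 261/434 = 60.1% → the downtown campus
The downtown campus wins overall and in every enrollment group — no reversal.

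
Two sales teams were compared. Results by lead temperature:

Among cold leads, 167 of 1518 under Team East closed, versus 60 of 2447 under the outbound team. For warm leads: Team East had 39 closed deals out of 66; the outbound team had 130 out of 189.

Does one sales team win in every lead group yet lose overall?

Cold: Team East 167/1518 = 11.0%, the outbound team 60/2447 = 2.5% → Team East
Warm: Team East 39/66 = 59.1%, the outbound team 130/189 = 68.8% → the outbound team
Overall: Team East 206/1584 = 13.0%, the outbound team 190/2636 = 7.2% → Team East
Neither sweeps: Team East wins 1 of 2 groups, the outbound team wins 1. Team East wins overall but not every group — no Simpson reversal.

No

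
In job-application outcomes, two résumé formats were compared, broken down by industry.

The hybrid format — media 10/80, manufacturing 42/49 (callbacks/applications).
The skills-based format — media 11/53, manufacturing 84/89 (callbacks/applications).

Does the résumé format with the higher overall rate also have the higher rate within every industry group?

Yes

Media: the hybrid format 10/80 = 12.5%, the skills-based format 11/53 = 20.8% → the skills-based format
Manufacturing: the hybrid format 42/49 = 85.7%, the skills-based format 84/89 = 94.4% → the skills-based format
Overall: the hybrid format 52/129 = 40.3%, the skills-based format 95/142 = 66.9% → the skills-based format
The skills-based format wins overall and in every industry group — no reversal.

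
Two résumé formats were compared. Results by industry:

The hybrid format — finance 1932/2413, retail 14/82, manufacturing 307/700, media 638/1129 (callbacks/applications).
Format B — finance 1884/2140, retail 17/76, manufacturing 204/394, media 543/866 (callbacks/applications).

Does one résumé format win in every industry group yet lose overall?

No

Finance: the hybrid format 1932/2413 = 80.1%, Format B 1884/2140 = 88.0% → Format B
Retail: the hybrid format 14/82 = 17.1%, Format B 17/76 = 22.4% → Format B
Manufacturing: the hybrid format 307/700 = 43.9%, Format B 204/394 = 51.8% → Format B
Media: the hybrid format 638/1129 = 56.5%, Format B 543/866 = 62.7% → Format B
Overall: the hybrid format 2891/4324 = 66.9%, Format B 2648/3476 = 76.2% → Format B
Format B wins overall and in every industry group — no reversal.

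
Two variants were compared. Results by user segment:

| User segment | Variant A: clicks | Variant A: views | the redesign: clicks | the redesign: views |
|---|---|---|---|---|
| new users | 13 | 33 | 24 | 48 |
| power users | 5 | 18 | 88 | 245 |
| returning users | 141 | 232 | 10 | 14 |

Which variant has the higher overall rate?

New users: Variant A 13/33 = 39.4%, the redesign 24/48 = 50.0% → the redesign
Power users: Variant A 5/18 = 27.8%, the redesign 88/245 = 35.9% → the redesign
Returning users: Variant A 141/232 = 60.8%, the redesign 10/14 = 71.4% → the redesign
Overall: Variant A 159/283 = 56.2%, the redesign 122/307 = 39.7% → Variant A
(The redesign wins every user group but Variant A wins overall — the redesign's views skew toward the low-rate power users group.)

Variant A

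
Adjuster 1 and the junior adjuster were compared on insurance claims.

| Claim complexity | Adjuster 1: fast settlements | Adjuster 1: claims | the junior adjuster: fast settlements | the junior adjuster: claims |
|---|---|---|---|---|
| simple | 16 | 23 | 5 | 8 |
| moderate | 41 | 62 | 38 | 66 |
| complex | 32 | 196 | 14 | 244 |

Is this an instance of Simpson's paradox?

Simple: Adjuster 1 16/23 = 69.6%, the junior adjuster 5/8 = 62.5% → Adjuster 1
Moderate: Adjuster 1 41/62 = 66.1%, the junior adjuster 38/66 = 57.6% → Adjuster 1
Complex: Adjuster 1 32/196 = 16.3%, the junior adjuster 14/244 = 5.7% → Adjuster 1
Overall: Adjuster 1 89/281 = 31.7%, the junior adjuster 57/318 = 17.9% → Adjuster 1
Adjuster 1 wins overall and in every claim group — no reversal.

No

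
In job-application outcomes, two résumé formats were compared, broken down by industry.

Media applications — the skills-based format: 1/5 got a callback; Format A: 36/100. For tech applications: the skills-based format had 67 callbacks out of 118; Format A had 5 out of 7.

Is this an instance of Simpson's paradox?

Yes

Media: the skills-based format 1/5 = 20.0%, Format A 36/100 = 36.0% → Format A
Tech: the skills-based format 67/118 = 56.8%, Format A 5/7 = 71.4% → Format A
Overall: the skills-based format 68/123 = 55.3%, Format A 41/107 = 38.3% → the skills-based format
Format A wins each industry group but the skills-based format wins overall — the comparison reverses. Format A's applications skew toward media, which has a lower base rate.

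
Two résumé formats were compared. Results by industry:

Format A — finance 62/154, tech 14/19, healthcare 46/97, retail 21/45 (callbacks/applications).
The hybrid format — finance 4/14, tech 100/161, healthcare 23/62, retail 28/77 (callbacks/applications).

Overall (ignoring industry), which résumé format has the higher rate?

Finance: Format A 62/154 = 40.3%, the hybrid format 4/14 = 28.6% → Format A
Tech: Format A 14/19 = 73.7%, the hybrid format 100/161 = 62.1% → Format A
Healthcare: Format A 46/97 = 47.4%, the hybrid format 23/62 = 37.1% → Format A
Retail: Format A 21/45 = 46.7%, the hybrid format 28/77 = 36.4% → Format A
Overall: Format A 143/315 = 45.4%, the hybrid format 155/314 = 49.4% → the hybrid format
(Format A wins every industry group but the hybrid format wins overall — Format A's applications skew toward the low-rate finance group.)

the hybrid format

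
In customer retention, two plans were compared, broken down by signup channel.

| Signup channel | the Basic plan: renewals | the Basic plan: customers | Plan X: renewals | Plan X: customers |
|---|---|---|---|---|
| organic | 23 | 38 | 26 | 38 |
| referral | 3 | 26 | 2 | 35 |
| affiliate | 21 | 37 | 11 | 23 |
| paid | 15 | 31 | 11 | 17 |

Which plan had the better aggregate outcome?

the Basic plan

Organic: the Basic plan 23/38 = 60.5%, Plan X 26/38 = 68.4% → Plan X
Referral: the Basic plan 3/26 = 11.5%, Plan X 2/35 = 5.7% → the Basic plan
Affiliate: the Basic plan 21/37 = 56.8%, Plan X 11/23 = 47.8% → the Basic plan
Paid: the Basic plan 15/31 = 48.4%, Plan X 11/17 = 64.7% → Plan X
Overall: the Basic plan 62/132 = 47.0%, Plan X 50/113 = 44.2% → the Basic plan
(Neither sweeps every signup group, but the Basic plan has the higher pooled rate.)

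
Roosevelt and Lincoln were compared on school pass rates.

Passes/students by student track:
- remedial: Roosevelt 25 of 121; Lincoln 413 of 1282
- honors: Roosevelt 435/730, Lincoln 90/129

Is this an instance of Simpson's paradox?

Yes

Remedial: Roosevelt 25/121 = 20.7%, Lincoln 413/1282 = 32.2% → Lincoln
Honors: Roosevelt 435/730 = 59.6%, Lincoln 90/129 = 69.8% → Lincoln
Overall: Roosevelt 460/851 = 54.1%, Lincoln 503/1411 = 35.6% → Roosevelt
Lincoln wins each student group but Roosevelt wins overall — the comparison reverses. Lincoln's students skew toward remedial, which has a lower base rate.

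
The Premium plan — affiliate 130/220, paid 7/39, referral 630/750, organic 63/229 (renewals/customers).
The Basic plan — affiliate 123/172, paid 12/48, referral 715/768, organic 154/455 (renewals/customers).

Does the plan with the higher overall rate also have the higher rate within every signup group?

Yes

Affiliate: the Premium plan 130/220 = 59.1%, the Basic plan 123/172 = 71.5% → the Basic plan
Paid: the Premium plan 7/39 = 17.9%, the Basic plan 12/48 = 25.0% → the Basic plan
Referral: the Premium plan 630/750 = 84.0%, the Basic plan 715/768 = 93.1% → the Basic plan
Organic: the Premium plan 63/229 = 27.5%, the Basic plan 154/455 = 33.8% → the Basic plan
Overall: the Premium plan 830/1238 = 67.0%, the Basic plan 1004/1443 = 69.6% → the Basic plan
The Basic plan wins overall and in every signup group — no reversal.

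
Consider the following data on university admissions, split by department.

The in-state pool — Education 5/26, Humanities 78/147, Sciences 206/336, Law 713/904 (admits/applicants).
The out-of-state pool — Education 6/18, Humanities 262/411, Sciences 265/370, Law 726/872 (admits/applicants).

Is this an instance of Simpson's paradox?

No

Education: the in-state pool 5/26 = 19.2%, the out-of-state pool 6/18 = 33.3% → the out-of-state pool
Humanities: the in-state pool 78/147 = 53.1%, the out-of-state pool 262/411 = 63.7% → the out-of-state pool
Sciences: the in-state pool 206/336 = 61.3%, the out-of-state pool 265/370 = 71.6% → the out-of-state pool
Law: the in-state pool 713/904 = 78.9%, the out-of-state pool 726/872 = 83.3% → the out-of-state pool
Overall: the in-state pool 1002/1413 = 70.9%, the out-of-state pool 1259/1671 = 75.3% → the out-of-state pool
The out-of-state pool wins overall and in every department group — no reversal.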